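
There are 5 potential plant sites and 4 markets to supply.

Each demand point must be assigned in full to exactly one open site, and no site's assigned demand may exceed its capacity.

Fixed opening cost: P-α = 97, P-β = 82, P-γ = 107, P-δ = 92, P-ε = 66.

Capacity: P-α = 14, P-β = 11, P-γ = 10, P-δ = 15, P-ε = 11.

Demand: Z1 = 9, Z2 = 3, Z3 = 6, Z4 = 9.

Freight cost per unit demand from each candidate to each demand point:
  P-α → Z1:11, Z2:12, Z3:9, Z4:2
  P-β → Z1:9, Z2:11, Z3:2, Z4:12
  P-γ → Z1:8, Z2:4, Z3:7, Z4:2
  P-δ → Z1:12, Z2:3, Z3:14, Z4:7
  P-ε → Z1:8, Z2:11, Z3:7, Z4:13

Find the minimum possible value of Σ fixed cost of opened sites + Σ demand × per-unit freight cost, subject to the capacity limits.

Open {P-α, P-β, P-ε}; cheapest assignment that respects the capacities:
  P-α (cap 14, load 9): Z4 — cost 9×2 = 18
  P-β (cap 11, load 9): Z2, Z3 — cost 3×11 + 6×2 = 45
  P-ε (cap 11, load 9): Z1 — cost 9×8 = 72
  Shipping 135, fixed 245 → total 380.
  Any other capacity-feasible assignment to {P-α, P-β, P-ε} ships for at least 135.
Compare {P-β, P-γ, P-ε}: its best feasible assignment gives total 390.
Compare {P-β, P-δ, P-ε}: its best feasible assignment gives total 396.
Every other set of open sites that can feasibly serve all demand totals ≥ 390 even under its best assignment. Minimum: 380.

380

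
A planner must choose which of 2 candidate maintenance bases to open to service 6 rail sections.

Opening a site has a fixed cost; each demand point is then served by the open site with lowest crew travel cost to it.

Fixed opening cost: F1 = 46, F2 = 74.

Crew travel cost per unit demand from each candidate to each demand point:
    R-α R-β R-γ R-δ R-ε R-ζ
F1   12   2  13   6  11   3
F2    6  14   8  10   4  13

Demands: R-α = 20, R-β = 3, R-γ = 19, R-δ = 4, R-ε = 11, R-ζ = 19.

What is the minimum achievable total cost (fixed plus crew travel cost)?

Open {F1, F2}: assign each demand point to its cheapest open site.
  R-α→F2 20×6=120, R-β→F1 3×2=6, R-γ→F2 19×8=152, R-δ→F1 4×6=24, R-ε→F2 11×4=44, R-ζ→F1 19×3=57
  crew travel cost 403, fixed 120 → total 523.
Compare {F2}: crew travel cost 645 + fixed 74 = 719.
Compare {F1}: crew travel cost 695 + fixed 46 = 741.

523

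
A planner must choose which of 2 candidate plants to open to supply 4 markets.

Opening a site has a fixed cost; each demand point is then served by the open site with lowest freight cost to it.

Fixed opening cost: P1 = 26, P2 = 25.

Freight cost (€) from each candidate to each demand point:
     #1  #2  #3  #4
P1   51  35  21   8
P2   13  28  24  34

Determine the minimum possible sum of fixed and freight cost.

121

Open {P1, P2}: assign each demand point to its cheapest open site.
  #1→P2 13, #2→P2 28, #3→P1 21, #4→P1 8
  freight cost 70, fixed 51 → total 121.
Compare {P2}: freight cost 99 + fixed 25 = 124.
Compare {P1}: freight cost 115 + fixed 26 = 141.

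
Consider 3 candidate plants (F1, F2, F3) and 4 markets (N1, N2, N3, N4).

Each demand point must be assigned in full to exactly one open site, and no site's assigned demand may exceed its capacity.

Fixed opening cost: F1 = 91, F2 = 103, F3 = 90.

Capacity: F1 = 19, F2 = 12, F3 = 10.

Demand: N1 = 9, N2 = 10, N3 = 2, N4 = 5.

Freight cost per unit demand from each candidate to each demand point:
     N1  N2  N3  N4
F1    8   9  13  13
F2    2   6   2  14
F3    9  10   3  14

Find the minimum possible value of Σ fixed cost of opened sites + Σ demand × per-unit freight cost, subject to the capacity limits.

371

Open {F1, F2}; cheapest assignment that respects the capacities:
  F1 (cap 19, load 15): N2, N4 — cost 10×9 + 5×13 = 155
  F2 (cap 12, load 11): N1, N3 — cost 9×2 + 2×2 = 22
  Shipping 177, fixed 194 → total 371.
  Any other capacity-feasible assignment to {F1, F2} ships for at least 177.
Compare {F1, F3}: its best feasible assignment gives total 419.
Compare {F1, F2, F3}: its best feasible assignment gives total 461.
Every other set of open sites that can feasibly serve all demand totals ≥ 419 even under its best assignment. Minimum: 371.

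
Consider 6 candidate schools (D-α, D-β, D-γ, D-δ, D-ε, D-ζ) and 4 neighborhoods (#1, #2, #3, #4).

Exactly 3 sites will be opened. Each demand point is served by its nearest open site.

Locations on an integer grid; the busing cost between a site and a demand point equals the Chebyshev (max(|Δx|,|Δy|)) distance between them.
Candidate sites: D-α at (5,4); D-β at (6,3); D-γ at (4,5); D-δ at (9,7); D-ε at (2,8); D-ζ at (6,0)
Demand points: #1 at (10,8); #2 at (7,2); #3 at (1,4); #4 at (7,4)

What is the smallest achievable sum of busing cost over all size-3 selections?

6

Open {D-β, D-γ, D-δ}.
  #1→D-δ 1, #2→D-β 1, #3→D-γ 3, #4→D-β 1  ⇒ total 6.
Compare {D-α, D-β, D-δ}: total 7.
Compare {D-β, D-δ, D-ε}: total 7.
No size-3 selection does better; minimum is 6.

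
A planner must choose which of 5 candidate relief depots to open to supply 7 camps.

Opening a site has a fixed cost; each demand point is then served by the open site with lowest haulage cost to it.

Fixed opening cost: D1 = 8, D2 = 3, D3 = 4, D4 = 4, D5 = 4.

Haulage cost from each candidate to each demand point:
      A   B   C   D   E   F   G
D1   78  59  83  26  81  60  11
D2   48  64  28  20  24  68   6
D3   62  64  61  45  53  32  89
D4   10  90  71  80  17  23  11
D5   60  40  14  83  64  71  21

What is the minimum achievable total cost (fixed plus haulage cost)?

141

Open {D2, D4, D5}: assign each demand point to its cheapest open site.
  A→D4 10, B→D5 40, C→D5 14, D→D2 20, E→D4 17, F→D4 23, G→D2 6
  haulage cost 130, fixed 11 → total 141.
Compare {D2, D3, D4, D5}: haulage cost 130 + fixed 15 = 145.
Compare {D1, D2, D4, D5}: haulage cost 130 + fixed 19 = 149.
Compare {D1, D2, D3, D4, D5}: haulage cost 130 + fixed 23 = 153.
All other subsets cost ≥ 145. Minimum total cost: 141.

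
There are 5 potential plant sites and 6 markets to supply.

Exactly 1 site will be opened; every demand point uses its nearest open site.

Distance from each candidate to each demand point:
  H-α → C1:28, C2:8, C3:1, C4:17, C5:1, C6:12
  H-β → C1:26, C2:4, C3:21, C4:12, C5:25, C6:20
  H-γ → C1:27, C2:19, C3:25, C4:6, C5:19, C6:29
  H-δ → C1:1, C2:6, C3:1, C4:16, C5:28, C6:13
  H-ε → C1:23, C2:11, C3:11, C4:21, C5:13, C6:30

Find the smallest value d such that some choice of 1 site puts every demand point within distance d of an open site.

26

Open {H-β}.
  Farthest demand point is C1 at distance 26 (to H-β); all others are ≤ 26.
With {H-α} the worst case is 28.
With {H-δ} the worst case is 28.
No size-1 selection achieves below 26.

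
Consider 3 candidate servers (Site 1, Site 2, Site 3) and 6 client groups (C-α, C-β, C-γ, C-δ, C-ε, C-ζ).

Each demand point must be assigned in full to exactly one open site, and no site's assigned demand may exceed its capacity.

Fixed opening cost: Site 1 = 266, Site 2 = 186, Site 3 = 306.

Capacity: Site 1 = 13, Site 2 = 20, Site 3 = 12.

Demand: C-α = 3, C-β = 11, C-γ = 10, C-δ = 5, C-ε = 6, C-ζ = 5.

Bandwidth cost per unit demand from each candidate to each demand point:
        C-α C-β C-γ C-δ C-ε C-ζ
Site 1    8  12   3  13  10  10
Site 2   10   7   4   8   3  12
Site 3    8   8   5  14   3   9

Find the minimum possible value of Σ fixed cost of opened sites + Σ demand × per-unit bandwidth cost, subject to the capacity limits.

992

Open {Site 1, Site 2, Site 3}; cheapest assignment that respects the capacities:
  Site 1 (cap 13, load 13): C-α, C-γ — cost 3×8 + 10×3 = 54
  Site 2 (cap 20, load 16): C-β, C-δ — cost 11×7 + 5×8 = 117
  Site 3 (cap 12, load 11): C-ε, C-ζ — cost 6×3 + 5×9 = 63
  Shipping 234, fixed 758 → total 992.
  Any other capacity-feasible assignment to {Site 1, Site 2, Site 3} ships for at least 234.
Total demand is 40 and no other set of sites has combined capacity ≥ 40, so {Site 1, Site 2, Site 3} is the only feasible choice of open sites. Minimum: 992.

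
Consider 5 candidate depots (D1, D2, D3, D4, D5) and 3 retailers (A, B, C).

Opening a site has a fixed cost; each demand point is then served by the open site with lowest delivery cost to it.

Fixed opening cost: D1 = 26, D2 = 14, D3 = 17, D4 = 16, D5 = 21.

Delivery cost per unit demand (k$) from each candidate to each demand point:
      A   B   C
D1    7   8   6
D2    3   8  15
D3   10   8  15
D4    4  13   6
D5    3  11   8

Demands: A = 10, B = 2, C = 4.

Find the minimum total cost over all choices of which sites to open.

Open {D2, D4}: assign each demand point to its cheapest open site.
  A→D2 10×3=30, B→D2 2×8=16, C→D4 4×6=24
  delivery cost 70, fixed 30 → total 100.
Compare {D5}: delivery cost 84 + fixed 21 = 105.
Compare {D4}: delivery cost 90 + fixed 16 = 106.
Compare {D1, D2}: delivery cost 70 + fixed 40 = 110.
All other subsets cost ≥ 105. Minimum total cost: 100.

100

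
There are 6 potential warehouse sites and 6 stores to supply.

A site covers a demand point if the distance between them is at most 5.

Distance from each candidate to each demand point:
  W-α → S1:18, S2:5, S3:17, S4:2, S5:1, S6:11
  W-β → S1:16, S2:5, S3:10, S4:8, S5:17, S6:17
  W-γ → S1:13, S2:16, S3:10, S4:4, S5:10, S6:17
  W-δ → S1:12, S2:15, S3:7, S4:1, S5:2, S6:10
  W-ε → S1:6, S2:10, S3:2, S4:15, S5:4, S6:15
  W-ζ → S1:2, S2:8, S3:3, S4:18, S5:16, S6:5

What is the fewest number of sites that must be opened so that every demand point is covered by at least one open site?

2

Coverage sets (demand points within 5 of each site):
  W-α: {S2, S4, S5}
  W-β: {S2}
  W-γ: {S4}
  W-δ: {S4, S5}
  W-ε: {S3, S5}
  W-ζ: {S1, S3, S6}
No single site covers all 6 demand points.
But {W-α, W-ζ} covers everything, so the minimum is 2.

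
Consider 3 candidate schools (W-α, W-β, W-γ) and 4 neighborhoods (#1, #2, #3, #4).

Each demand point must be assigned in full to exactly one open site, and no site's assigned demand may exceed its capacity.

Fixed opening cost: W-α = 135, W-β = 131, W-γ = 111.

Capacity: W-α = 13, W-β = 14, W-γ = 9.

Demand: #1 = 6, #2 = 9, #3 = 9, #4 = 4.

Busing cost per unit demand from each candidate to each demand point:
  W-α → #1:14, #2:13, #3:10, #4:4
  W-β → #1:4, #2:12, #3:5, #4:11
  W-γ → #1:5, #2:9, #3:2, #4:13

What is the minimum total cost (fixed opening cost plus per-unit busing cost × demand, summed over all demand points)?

552

Open {W-α, W-β, W-γ}; cheapest assignment that respects the capacities:
  W-α (cap 13, load 13): #2, #4 — cost 9×13 + 4×4 = 133
  W-β (cap 14, load 6): #1 — cost 6×4 = 24
  W-γ (cap 9, load 9): #3 — cost 9×2 = 18
  Shipping 175, fixed 377 → total 552.
  Any other capacity-feasible assignment to {W-α, W-β, W-γ} ships for at least 175.
Total demand is 28 and no other set of sites has combined capacity ≥ 28, so {W-α, W-β, W-γ} is the only feasible choice of open sites. Minimum: 552.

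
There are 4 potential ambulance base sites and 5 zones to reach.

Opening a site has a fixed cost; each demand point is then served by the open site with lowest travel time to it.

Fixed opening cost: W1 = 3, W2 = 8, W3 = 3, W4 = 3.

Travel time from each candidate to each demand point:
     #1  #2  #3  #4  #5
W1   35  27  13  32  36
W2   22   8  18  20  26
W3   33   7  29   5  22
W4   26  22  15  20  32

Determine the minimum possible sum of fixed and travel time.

Open {W3, W4}: assign each demand point to its cheapest open site.
  #1→W4 26, #2→W3 7, #3→W4 15, #4→W3 5, #5→W3 22
  travel time 75, fixed 6 → total 81.
Compare {W1, W3, W4}: travel time 73 + fixed 9 = 82.
Compare {W1, W2, W3}: travel time 69 + fixed 14 = 83.
Compare {W2, W3}: travel time 74 + fixed 11 = 85.
All other subsets cost ≥ 82. Minimum total cost: 81.

81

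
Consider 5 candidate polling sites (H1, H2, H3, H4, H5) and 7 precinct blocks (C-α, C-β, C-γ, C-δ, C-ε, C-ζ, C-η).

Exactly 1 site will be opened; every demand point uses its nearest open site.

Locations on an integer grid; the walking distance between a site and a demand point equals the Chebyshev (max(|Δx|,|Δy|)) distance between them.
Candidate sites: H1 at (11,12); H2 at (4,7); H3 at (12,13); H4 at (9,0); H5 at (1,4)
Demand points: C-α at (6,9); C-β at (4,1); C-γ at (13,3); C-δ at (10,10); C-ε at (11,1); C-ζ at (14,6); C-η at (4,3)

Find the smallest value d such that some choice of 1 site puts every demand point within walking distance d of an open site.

Open {H2}.
  Farthest demand point is C-ζ at walking distance 10 (to H2); all others are ≤ 10.
With {H4} the worst case is 10.
With {H1} the worst case is 11.
No size-1 selection achieves below 10.

10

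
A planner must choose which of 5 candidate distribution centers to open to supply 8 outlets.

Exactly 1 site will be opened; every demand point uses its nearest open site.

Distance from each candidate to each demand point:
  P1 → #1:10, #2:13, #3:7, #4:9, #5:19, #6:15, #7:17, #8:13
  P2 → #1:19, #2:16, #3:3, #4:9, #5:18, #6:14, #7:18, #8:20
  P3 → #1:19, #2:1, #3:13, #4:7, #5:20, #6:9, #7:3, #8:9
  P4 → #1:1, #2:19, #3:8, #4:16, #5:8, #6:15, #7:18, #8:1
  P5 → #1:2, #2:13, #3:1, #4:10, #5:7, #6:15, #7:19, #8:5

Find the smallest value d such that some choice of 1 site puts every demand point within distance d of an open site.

Open {P1}.
  Farthest demand point is #5 at distance 19 (to P1); all others are ≤ 19.
With {P4} the worst case is 19.
With {P5} the worst case is 19.
No size-1 selection achieves below 19.

19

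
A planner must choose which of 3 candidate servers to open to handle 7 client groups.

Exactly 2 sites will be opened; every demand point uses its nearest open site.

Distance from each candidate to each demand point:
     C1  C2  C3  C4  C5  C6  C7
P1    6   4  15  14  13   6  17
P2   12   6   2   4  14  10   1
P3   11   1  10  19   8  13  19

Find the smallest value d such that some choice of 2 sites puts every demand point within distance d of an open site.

11

Open {P2, P3}.
  Farthest demand point is C1 at distance 11 (to P3); all others are ≤ 11.
With {P1, P2} the worst case is 13.
With {P1, P3} the worst case is 17.
No size-2 selection achieves below 11.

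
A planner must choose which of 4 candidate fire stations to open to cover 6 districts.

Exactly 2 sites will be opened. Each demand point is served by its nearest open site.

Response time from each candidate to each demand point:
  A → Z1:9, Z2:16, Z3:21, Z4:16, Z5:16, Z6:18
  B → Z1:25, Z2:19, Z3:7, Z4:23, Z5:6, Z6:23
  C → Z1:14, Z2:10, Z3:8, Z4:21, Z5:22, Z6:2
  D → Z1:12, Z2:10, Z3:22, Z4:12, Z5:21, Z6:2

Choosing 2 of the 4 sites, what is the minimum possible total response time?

49

Open {B, D}.
  Z1→D 12, Z2→D 10, Z3→B 7, Z4→D 12, Z5→B 6, Z6→D 2  ⇒ total 49.
Compare {B, C}: total 60.
Compare {A, C}: total 61.
No size-2 selection does better; minimum is 49.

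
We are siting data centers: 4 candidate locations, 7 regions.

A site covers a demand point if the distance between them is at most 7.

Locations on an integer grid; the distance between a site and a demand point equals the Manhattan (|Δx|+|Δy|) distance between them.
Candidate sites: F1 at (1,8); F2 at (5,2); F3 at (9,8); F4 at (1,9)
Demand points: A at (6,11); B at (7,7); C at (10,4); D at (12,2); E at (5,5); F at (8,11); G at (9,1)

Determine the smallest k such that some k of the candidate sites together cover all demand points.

Coverage sets (demand points within 7 of each site):
  F1: {B, E}
  F2: {B, C, D, E, G}
  F3: {A, B, C, E, F, G}
  F4: {A}
No single site covers all 7 demand points.
But {F2, F3} covers everything, so the minimum is 2.

2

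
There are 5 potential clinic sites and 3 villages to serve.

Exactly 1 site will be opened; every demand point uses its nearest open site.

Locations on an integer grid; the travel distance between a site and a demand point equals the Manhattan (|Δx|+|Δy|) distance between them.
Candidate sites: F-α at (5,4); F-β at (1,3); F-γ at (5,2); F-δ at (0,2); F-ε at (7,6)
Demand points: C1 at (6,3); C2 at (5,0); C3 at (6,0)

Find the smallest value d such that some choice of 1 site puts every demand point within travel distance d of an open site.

Open {F-γ}.
  Farthest demand point is C3 at travel distance 3 (to F-γ); all others are ≤ 3.
With {F-α} the worst case is 5.
With {F-β} the worst case is 8.
No size-1 selection achieves below 3.

3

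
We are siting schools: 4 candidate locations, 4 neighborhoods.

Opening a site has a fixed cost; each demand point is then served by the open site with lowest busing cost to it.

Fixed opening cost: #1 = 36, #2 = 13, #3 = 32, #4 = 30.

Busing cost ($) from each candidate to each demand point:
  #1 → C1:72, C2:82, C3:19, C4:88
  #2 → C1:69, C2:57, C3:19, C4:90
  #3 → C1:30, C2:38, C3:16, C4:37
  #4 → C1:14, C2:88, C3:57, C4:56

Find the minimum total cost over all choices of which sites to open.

153

Open {#3}: assign each demand point to its cheapest open site.
  C1→#3 30, C2→#3 38, C3→#3 16, C4→#3 37
  busing cost 121, fixed 32 → total 153.
Compare {#2, #3}: busing cost 121 + fixed 45 = 166.
Compare {#3, #4}: busing cost 105 + fixed 62 = 167.
Compare {#2, #3, #4}: busing cost 105 + fixed 75 = 180.
All other subsets cost ≥ 166. Minimum total cost: 153.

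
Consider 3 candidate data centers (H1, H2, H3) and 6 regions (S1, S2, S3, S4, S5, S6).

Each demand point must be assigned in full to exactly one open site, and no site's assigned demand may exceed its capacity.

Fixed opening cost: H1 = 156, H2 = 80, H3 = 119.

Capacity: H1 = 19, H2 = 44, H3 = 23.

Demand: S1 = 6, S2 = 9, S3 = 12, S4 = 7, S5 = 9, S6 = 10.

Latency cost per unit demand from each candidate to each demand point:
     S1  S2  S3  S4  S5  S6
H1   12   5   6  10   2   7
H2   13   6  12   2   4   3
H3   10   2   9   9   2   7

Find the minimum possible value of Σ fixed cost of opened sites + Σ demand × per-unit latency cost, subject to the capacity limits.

483

Open {H2, H3}; cheapest assignment that respects the capacities:
  H2 (cap 44, load 32): S1, S4, S5, S6 — cost 6×13 + 7×2 + 9×4 + 10×3 = 158
  H3 (cap 23, load 21): S2, S3 — cost 9×2 + 12×9 = 126
  Shipping 284, fixed 199 → total 483.
  Any other capacity-feasible assignment to {H2, H3} ships for at least 284.
Compare {H1, H2}: its best feasible assignment gives total 514.
Compare {H1, H2, H3}: its best feasible assignment gives total 579.
Every other set of open sites that can feasibly serve all demand totals ≥ 514 even under its best assignment. Minimum: 483.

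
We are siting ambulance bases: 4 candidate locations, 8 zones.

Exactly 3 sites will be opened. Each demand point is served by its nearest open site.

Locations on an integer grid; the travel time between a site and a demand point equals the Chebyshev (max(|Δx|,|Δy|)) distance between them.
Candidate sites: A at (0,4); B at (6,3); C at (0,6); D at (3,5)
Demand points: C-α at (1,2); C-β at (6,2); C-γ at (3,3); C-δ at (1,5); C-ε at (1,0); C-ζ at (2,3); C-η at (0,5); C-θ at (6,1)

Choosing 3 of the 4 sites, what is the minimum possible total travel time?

Open {A, B, D}.
  C-α→A 2, C-β→B 1, C-γ→D 2, C-δ→A 1, C-ε→A 4, C-ζ→A 2, C-η→A 1, C-θ→B 2  ⇒ total 15.
Compare {A, B, C}: total 16.
Compare {B, C, D}: total 17.
No size-3 selection does better; minimum is 15.

15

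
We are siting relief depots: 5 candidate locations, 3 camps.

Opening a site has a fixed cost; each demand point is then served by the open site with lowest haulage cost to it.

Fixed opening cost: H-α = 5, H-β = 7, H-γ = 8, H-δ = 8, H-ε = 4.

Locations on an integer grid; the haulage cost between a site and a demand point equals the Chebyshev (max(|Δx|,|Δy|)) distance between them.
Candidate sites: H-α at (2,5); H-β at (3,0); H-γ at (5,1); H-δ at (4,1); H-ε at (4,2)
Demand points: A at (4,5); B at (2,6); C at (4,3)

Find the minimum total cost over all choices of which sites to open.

10

Open {H-α}: assign each demand point to its cheapest open site.
  A→H-α 2, B→H-α 1, C→H-α 2
  haulage cost 5, fixed 5 → total 10.
Compare {H-ε}: haulage cost 8 + fixed 4 = 12.
Compare {H-α, H-ε}: haulage cost 4 + fixed 9 = 13.
Compare {H-α, H-β}: haulage cost 5 + fixed 12 = 17.
All other subsets cost ≥ 12. Minimum total cost: 10.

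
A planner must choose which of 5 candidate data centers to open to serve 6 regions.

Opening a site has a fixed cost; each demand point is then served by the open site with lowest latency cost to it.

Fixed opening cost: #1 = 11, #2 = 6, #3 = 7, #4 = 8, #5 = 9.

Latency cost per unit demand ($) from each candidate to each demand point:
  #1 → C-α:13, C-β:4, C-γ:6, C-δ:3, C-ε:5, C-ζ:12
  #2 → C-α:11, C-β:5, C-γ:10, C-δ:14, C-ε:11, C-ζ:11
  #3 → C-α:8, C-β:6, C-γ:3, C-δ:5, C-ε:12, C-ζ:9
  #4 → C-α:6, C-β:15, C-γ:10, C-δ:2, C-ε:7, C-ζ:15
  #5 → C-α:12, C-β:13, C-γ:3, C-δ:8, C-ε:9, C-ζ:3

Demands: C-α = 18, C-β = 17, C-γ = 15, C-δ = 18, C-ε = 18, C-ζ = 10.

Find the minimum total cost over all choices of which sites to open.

405

Open {#1, #4, #5}: assign each demand point to its cheapest open site.
  C-α→#4 18×6=108, C-β→#1 17×4=68, C-γ→#5 15×3=45, C-δ→#4 18×2=36, C-ε→#1 18×5=90, C-ζ→#5 10×3=30
  latency cost 377, fixed 28 → total 405.
Compare {#1, #2, #4, #5}: latency cost 377 + fixed 34 = 411.
Compare {#1, #3, #4, #5}: latency cost 377 + fixed 35 = 412.
Compare {#1, #2, #3, #4, #5}: latency cost 377 + fixed 41 = 418.
All other subsets cost ≥ 411. Minimum total cost: 405.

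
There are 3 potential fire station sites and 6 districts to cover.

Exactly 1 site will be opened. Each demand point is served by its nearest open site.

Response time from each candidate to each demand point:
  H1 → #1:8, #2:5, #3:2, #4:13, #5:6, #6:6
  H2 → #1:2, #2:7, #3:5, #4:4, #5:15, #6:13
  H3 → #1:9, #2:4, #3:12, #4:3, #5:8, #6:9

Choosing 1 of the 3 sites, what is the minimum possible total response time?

40

Open {H1}.
  #1→H1 8, #2→H1 5, #3→H1 2, #4→H1 13, #5→H1 6, #6→H1 6  ⇒ total 40.
Compare {H3}: total 45.
Compare {H2}: total 46.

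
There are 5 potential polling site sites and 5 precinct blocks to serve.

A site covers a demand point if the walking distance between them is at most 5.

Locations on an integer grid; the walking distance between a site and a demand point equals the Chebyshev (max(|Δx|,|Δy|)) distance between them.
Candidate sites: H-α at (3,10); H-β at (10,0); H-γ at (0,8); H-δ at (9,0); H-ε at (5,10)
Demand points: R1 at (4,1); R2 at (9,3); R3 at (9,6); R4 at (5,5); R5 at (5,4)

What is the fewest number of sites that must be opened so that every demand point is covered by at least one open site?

2

Coverage sets (demand points within 5 of each site):
  H-α: {R4}
  H-β: {R2, R4, R5}
  H-γ: {R4, R5}
  H-δ: {R1, R2, R4, R5}
  H-ε: {R3, R4}
No single site covers all 5 demand points.
But {H-δ, H-ε} covers everything, so the minimum is 2.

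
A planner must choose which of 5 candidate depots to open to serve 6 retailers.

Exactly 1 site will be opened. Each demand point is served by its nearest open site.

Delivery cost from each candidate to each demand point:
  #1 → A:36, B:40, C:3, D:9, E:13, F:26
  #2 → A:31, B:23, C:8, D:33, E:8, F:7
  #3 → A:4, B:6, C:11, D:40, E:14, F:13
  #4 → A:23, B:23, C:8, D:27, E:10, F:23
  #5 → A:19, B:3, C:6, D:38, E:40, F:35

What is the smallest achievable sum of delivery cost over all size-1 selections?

88

Open {#3}.
  A→#3 4, B→#3 6, C→#3 11, D→#3 40, E→#3 14, F→#3 13  ⇒ total 88.
Compare {#2}: total 110.
Compare {#4}: total 114.
No size-1 selection does better; minimum is 88.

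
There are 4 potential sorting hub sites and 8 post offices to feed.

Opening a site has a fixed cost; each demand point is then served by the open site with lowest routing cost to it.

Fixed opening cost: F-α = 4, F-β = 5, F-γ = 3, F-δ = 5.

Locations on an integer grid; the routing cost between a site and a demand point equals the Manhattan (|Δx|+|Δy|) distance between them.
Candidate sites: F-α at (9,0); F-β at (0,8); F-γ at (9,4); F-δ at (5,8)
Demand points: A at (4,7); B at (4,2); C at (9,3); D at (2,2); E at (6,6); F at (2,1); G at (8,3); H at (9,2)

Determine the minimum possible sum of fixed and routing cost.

44

Open {F-γ, F-δ}: assign each demand point to its cheapest open site.
  A→F-δ 2, B→F-γ 7, C→F-γ 1, D→F-γ 9, E→F-δ 3, F→F-γ 10, G→F-γ 2, H→F-γ 2
  routing cost 36, fixed 8 → total 44.
Compare {F-α, F-γ, F-δ}: routing cost 34 + fixed 12 = 46.
Compare {F-γ}: routing cost 44 + fixed 3 = 47.
Compare {F-α, F-δ}: routing cost 38 + fixed 9 = 47.
All other subsets cost ≥ 46. Minimum total cost: 44.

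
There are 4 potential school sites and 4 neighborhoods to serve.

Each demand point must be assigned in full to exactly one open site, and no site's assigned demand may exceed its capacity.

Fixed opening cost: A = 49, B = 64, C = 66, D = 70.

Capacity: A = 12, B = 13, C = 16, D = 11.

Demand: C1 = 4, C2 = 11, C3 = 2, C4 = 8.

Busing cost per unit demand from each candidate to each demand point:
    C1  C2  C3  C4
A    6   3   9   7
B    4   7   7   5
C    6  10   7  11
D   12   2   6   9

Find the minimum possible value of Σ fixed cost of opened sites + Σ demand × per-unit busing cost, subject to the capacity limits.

274

Open {A, C}; cheapest assignment that respects the capacities:
  A (cap 12, load 11): C2 — cost 11×3 = 33
  C (cap 16, load 14): C1, C3, C4 — cost 4×6 + 2×7 + 8×11 = 126
  Shipping 159, fixed 115 → total 274.
  Any other capacity-feasible assignment to {A, C} ships for at least 159.
Compare {A, B, D}: its best feasible assignment gives total 279.
Compare {A, B, C}: its best feasible assignment gives total 282.
Every other set of open sites that can feasibly serve all demand totals ≥ 279 even under its best assignment. Minimum: 274.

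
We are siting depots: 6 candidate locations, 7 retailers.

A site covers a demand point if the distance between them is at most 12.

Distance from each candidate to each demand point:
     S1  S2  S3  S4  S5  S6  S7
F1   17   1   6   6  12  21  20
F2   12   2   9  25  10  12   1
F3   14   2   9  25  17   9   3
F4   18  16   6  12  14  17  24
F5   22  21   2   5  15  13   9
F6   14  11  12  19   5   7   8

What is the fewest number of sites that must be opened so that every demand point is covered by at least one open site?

Coverage sets (demand points within 12 of each site):
  F1: {S2, S3, S4, S5}
  F2: {S1, S2, S3, S5, S6, S7}
  F3: {S2, S3, S6, S7}
  F4: {S3, S4}
  F5: {S3, S4, S7}
  F6: {S2, S3, S5, S6, S7}
No single site covers all 7 demand points.
But {F1, F2} covers everything, so the minimum is 2.

2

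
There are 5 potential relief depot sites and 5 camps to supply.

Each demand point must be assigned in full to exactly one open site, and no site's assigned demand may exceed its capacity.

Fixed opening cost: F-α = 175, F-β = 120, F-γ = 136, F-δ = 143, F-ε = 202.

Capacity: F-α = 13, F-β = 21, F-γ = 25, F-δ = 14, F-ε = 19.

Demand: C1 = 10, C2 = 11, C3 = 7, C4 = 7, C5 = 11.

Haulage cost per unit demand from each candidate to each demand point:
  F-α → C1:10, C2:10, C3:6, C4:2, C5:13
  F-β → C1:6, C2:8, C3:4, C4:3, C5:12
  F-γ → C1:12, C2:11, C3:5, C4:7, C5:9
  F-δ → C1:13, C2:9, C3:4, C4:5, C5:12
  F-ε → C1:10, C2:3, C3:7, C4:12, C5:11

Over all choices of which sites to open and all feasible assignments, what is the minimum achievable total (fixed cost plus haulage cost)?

587

Open {F-β, F-γ}; cheapest assignment that respects the capacities:
  F-β (cap 21, load 21): C1, C2 — cost 10×6 + 11×8 = 148
  F-γ (cap 25, load 25): C3, C4, C5 — cost 7×5 + 7×7 + 11×9 = 183
  Shipping 331, fixed 256 → total 587.
  Any other capacity-feasible assignment to {F-β, F-γ} ships for at least 331.
Compare {F-β, F-γ, F-ε}: its best feasible assignment gives total 706.
Compare {F-β, F-γ, F-δ}: its best feasible assignment gives total 709.
Every other set of open sites that can feasibly serve all demand totals ≥ 706 even under its best assignment. Minimum: 587.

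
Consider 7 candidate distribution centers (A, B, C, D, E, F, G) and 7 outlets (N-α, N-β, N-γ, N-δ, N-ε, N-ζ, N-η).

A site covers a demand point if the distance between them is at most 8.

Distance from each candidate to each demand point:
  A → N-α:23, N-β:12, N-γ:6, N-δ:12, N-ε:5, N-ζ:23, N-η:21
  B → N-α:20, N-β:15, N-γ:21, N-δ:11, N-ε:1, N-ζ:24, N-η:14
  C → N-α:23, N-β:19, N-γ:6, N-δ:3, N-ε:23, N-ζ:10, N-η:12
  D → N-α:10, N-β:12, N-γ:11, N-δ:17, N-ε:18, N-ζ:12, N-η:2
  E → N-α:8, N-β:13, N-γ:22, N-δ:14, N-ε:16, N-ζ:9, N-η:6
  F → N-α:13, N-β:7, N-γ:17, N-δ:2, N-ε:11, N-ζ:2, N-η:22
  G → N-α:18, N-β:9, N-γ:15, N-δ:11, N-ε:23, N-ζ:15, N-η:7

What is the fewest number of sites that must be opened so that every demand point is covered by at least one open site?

Coverage sets (demand points within 8 of each site):
  A: {N-γ, N-ε}
  B: {N-ε}
  C: {N-γ, N-δ}
  D: {N-η}
  E: {N-α, N-η}
  F: {N-β, N-δ, N-ζ}
  G: {N-η}
No 2 sites suffice: every size-2 union leaves at least one demand point uncovered.
But {A, E, F} covers everything, so the minimum is 3.

3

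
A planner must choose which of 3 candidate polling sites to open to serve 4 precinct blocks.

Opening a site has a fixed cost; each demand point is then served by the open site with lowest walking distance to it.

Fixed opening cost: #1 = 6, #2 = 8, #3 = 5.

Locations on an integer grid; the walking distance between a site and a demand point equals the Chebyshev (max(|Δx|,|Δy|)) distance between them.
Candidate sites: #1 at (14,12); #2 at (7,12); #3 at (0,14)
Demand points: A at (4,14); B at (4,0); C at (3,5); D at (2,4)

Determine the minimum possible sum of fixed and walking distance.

Open {#2}: assign each demand point to its cheapest open site.
  A→#2 3, B→#2 12, C→#2 7, D→#2 8
  walking distance 30, fixed 8 → total 38.
Compare {#3}: walking distance 37 + fixed 5 = 42.
Compare {#2, #3}: walking distance 30 + fixed 13 = 43.
Compare {#1, #2}: walking distance 30 + fixed 14 = 44.
All other subsets cost ≥ 42. Minimum total cost: 38.

38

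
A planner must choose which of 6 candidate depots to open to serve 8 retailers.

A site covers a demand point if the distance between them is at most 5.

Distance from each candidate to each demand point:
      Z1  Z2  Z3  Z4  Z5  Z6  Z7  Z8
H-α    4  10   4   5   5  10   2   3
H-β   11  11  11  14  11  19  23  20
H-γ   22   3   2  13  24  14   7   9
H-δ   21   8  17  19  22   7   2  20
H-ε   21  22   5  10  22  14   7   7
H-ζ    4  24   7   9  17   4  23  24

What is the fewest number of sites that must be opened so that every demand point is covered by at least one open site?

Coverage sets (demand points within 5 of each site):
  H-α: {Z1, Z3, Z4, Z5, Z7, Z8}
  H-β: {}
  H-γ: {Z2, Z3}
  H-δ: {Z7}
  H-ε: {Z3}
  H-ζ: {Z1, Z6}
No 2 sites suffice: every size-2 union leaves at least one demand point uncovered.
But {H-α, H-γ, H-ζ} covers everything, so the minimum is 3.

3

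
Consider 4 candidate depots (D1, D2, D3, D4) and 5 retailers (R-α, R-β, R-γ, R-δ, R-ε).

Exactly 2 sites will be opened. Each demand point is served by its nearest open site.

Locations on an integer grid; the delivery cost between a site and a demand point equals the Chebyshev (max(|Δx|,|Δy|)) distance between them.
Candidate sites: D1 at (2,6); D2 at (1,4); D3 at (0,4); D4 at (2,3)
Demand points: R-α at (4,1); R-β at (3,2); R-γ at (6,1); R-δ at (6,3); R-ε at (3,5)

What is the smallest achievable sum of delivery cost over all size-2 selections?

Open {D1, D4}.
  R-α→D4 2, R-β→D4 1, R-γ→D4 4, R-δ→D1 4, R-ε→D1 1  ⇒ total 12.
Compare {D2, D4}: total 13.
Compare {D3, D4}: total 13.
No size-2 selection does better; minimum is 12.

12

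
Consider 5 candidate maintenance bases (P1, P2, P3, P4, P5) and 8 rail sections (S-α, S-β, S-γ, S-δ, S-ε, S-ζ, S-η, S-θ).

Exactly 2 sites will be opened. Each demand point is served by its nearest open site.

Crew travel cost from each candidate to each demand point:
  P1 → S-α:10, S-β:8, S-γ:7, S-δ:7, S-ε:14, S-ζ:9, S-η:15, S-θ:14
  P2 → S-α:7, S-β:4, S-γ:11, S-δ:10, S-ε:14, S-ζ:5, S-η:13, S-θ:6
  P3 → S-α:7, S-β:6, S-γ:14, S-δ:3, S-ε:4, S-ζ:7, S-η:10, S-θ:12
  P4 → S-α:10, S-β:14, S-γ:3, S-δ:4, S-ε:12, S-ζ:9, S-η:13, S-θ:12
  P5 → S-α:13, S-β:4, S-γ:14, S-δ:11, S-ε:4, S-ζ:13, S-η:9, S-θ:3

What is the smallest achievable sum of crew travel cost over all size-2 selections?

46

Open {P4, P5}.
  S-α→P4 10, S-β→P5 4, S-γ→P4 3, S-δ→P4 4, S-ε→P5 4, S-ζ→P4 9, S-η→P5 9, S-θ→P5 3  ⇒ total 46.
Compare {P2, P3}: total 50.
Compare {P3, P5}: total 51.
No size-2 selection does better; minimum is 46.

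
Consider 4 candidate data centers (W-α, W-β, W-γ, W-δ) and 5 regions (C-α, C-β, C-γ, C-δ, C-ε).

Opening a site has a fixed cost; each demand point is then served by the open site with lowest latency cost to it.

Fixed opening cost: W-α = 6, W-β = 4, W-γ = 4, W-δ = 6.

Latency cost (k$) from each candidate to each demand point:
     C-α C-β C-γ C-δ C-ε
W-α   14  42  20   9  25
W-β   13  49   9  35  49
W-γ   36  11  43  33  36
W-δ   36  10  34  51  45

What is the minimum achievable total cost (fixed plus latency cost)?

Open {W-α, W-β, W-γ}: assign each demand point to its cheapest open site.
  C-α→W-β 13, C-β→W-γ 11, C-γ→W-β 9, C-δ→W-α 9, C-ε→W-α 25
  latency cost 67, fixed 14 → total 81.
Compare {W-α, W-β, W-δ}: latency cost 66 + fixed 16 = 82.
Compare {W-α, W-β, W-γ, W-δ}: latency cost 66 + fixed 20 = 86.
Compare {W-α, W-γ}: latency cost 79 + fixed 10 = 89.
All other subsets cost ≥ 82. Minimum total cost: 81.

81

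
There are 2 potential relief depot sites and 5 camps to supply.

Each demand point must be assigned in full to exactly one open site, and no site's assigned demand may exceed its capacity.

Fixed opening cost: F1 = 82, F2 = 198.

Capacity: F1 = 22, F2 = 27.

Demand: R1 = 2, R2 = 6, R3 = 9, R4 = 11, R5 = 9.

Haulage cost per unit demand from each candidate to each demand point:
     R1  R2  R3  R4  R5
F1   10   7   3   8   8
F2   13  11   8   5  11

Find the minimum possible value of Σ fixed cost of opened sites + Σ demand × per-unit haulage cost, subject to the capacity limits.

520

Open {F1, F2}; cheapest assignment that respects the capacities:
  F1 (cap 22, load 20): R1, R3, R5 — cost 2×10 + 9×3 + 9×8 = 119
  F2 (cap 27, load 17): R2, R4 — cost 6×11 + 11×5 = 121
  Shipping 240, fixed 280 → total 520.
  Any other capacity-feasible assignment to {F1, F2} ships for at least 240.
Total demand is 37 and no other set of sites has combined capacity ≥ 37, so {F1, F2} is the only feasible choice of open sites. Minimum: 520.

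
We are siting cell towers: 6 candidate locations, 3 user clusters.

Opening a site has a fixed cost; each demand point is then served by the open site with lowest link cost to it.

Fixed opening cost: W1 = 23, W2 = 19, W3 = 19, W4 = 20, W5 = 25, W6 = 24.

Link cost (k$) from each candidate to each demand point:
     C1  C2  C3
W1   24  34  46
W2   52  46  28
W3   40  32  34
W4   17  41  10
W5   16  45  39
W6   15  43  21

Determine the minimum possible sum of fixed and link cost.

88

Open {W4}: assign each demand point to its cheapest open site.
  C1→W4 17, C2→W4 41, C3→W4 10
  link cost 68, fixed 20 → total 88.
Compare {W3, W4}: link cost 59 + fixed 39 = 98.
Compare {W6}: link cost 79 + fixed 24 = 103.
Compare {W1, W4}: link cost 61 + fixed 43 = 104.
All other subsets cost ≥ 98. Minimum total cost: 88.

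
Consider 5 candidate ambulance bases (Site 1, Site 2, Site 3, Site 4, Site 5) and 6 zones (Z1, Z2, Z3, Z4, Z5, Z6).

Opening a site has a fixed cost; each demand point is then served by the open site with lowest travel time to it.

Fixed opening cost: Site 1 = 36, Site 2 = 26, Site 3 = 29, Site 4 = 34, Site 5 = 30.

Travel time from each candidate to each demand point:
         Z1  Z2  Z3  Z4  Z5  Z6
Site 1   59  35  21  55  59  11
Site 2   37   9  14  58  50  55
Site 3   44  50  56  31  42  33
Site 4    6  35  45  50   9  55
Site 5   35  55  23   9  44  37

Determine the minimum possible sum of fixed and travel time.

174

Open {Site 2, Site 4, Site 5}: assign each demand point to its cheapest open site.
  Z1→Site 4 6, Z2→Site 2 9, Z3→Site 2 14, Z4→Site 5 9, Z5→Site 4 9, Z6→Site 5 37
  travel time 84, fixed 90 → total 174.
Compare {Site 4, Site 5}: travel time 119 + fixed 64 = 183.
Compare {Site 1, Site 2, Site 4, Site 5}: travel time 58 + fixed 126 = 184.
Compare {Site 1, Site 4, Site 5}: travel time 91 + fixed 100 = 191.
All other subsets cost ≥ 183. Minimum total cost: 174.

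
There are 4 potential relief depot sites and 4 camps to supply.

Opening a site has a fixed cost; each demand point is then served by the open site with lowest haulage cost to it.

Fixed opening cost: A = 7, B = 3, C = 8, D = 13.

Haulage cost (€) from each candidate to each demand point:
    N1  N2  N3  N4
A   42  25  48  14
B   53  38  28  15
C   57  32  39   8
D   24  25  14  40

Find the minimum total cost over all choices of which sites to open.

92

Open {C, D}: assign each demand point to its cheapest open site.
  N1→D 24, N2→D 25, N3→D 14, N4→C 8
  haulage cost 71, fixed 21 → total 92.
Compare {B, D}: haulage cost 78 + fixed 16 = 94.
Compare {B, C, D}: haulage cost 71 + fixed 24 = 95.
Compare {A, D}: haulage cost 77 + fixed 20 = 97.
All other subsets cost ≥ 94. Minimum total cost: 92.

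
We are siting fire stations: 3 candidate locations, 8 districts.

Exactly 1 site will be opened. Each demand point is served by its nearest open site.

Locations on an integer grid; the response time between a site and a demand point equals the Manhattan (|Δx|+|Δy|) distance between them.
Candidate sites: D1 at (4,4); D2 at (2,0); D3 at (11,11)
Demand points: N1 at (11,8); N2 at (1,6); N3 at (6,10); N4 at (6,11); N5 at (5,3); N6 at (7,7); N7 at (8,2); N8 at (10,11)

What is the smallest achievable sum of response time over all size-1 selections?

Open {D1}.
  N1→D1 11, N2→D1 5, N3→D1 8, N4→D1 9, N5→D1 2, N6→D1 6, N7→D1 6, N8→D1 13  ⇒ total 60.
Compare {D3}: total 64.
Compare {D2}: total 98.

60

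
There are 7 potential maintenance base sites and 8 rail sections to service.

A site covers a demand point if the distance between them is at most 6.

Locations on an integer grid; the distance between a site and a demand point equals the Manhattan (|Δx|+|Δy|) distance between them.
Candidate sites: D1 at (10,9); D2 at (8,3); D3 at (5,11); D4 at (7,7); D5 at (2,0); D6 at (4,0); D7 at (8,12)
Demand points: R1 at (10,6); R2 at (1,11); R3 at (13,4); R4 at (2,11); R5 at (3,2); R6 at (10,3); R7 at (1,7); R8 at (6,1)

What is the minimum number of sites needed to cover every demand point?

Coverage sets (demand points within 6 of each site):
  D1: {R1, R6}
  D2: {R1, R3, R5, R6, R8}
  D3: {R2, R4}
  D4: {R1, R7}
  D5: {R5, R8}
  D6: {R5, R8}
  D7: {}
No 2 sites suffice: every size-2 union leaves at least one demand point uncovered.
But {D2, D3, D4} covers everything, so the minimum is 3.

3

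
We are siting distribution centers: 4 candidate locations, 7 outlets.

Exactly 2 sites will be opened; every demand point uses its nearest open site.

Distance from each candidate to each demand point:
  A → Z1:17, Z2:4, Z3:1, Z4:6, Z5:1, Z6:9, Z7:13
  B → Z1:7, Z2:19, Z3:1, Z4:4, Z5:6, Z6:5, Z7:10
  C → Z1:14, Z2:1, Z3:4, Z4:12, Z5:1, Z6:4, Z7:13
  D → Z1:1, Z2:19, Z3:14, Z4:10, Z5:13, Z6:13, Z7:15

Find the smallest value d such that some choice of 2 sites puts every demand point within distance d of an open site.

10

Open {A, B}.
  Farthest demand point is Z7 at distance 10 (to B); all others are ≤ 10.
With {B, C} the worst case is 10.
With {A, D} the worst case is 13.
No size-2 selection achieves below 10.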